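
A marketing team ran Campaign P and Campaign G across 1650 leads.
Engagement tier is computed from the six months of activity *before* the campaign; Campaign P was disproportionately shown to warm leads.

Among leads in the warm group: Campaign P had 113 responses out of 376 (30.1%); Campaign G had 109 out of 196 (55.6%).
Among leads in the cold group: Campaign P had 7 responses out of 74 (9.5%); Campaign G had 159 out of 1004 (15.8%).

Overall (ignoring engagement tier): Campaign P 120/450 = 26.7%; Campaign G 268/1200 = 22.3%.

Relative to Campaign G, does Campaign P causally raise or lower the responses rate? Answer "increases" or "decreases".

decreases

Within every engagement tier level Campaign G has the higher rate, yet pooled Campaign P does — Simpson's reversal.
Since engagement tier is a pre-existing factor (not a product of the campaign) and it affects the outcome on its own, it is a confounder. The stratified rates, not the pooled rate, identify the causal effect.
Within each level — warm: 30.1% vs 55.6%; cold: 9.5% vs 15.8% — Campaign G is higher every time.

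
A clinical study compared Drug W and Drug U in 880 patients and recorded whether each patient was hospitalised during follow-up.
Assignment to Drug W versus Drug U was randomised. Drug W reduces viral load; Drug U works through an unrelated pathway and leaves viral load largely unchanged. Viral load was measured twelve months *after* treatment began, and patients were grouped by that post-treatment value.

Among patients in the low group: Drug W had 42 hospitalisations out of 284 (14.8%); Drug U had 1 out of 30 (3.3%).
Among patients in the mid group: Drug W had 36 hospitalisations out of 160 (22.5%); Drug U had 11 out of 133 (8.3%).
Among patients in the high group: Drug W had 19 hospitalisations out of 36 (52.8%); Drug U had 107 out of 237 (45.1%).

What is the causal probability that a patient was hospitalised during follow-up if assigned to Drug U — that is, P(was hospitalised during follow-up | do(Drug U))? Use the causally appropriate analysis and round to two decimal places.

Within every viral load level Drug U has the lower rate, yet pooled Drug W does — Simpson's reversal.
Viral load lies on the pathway drug → viral load → outcome, so adjusting for it blocks the indirect effect. For the total causal effect of drug, use the unadjusted pooled rates.
So P(outcome | do(Drug U)) is just the pooled rate for Drug U: 119/400 = 0.297.

0.30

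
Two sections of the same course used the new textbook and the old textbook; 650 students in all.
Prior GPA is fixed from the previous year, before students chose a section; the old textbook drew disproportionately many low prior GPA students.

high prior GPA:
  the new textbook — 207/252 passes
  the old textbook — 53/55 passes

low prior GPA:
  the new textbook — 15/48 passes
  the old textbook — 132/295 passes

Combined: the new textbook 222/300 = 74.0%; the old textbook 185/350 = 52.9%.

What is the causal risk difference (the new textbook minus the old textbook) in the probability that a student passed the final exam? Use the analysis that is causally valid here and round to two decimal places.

-0.14

Since prior GPA band is a pre-existing factor (not a product of the teaching method) and it affects the outcome on its own, it is a confounder. The stratified rates, not the pooled rate, identify the causal effect.
Adjusting over the population distribution of prior GPA band: 0.472·(0.821−0.964) + 0.528·(0.312−0.447) = -0.138.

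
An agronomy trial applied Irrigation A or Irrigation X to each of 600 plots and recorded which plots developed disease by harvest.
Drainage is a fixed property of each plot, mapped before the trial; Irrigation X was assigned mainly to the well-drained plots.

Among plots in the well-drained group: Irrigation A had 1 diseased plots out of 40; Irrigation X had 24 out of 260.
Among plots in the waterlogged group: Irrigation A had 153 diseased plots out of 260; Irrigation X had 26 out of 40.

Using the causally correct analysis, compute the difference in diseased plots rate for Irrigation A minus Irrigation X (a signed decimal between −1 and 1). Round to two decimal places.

Since field drainage is a pre-existing factor (not a product of the irrigation) and it affects the outcome on its own, it is a confounder. The stratified rates, not the pooled rate, identify the causal effect.
Adjusting over the population distribution of field drainage: 0.500·(0.025−0.092) + 0.500·(0.588−0.650) = -0.064.

-0.06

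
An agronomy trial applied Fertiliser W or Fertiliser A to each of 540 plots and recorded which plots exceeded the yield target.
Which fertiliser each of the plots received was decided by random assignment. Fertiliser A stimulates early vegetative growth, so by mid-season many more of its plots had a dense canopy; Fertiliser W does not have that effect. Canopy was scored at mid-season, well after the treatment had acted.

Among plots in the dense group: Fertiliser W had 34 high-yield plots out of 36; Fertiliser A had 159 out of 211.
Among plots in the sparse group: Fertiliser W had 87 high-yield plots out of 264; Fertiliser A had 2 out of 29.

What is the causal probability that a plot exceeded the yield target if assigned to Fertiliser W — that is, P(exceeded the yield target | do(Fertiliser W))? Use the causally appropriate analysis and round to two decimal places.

Stratifying would compare fertilisers among plots the fertilisers themselves sorted into mid-season canopy groups — a form of selection on an intermediate. The unconditioned pooled rates give the total causal effect.
So P(outcome | do(Fertiliser W)) is just the pooled rate for Fertiliser W: 121/300 = 0.403.

0.40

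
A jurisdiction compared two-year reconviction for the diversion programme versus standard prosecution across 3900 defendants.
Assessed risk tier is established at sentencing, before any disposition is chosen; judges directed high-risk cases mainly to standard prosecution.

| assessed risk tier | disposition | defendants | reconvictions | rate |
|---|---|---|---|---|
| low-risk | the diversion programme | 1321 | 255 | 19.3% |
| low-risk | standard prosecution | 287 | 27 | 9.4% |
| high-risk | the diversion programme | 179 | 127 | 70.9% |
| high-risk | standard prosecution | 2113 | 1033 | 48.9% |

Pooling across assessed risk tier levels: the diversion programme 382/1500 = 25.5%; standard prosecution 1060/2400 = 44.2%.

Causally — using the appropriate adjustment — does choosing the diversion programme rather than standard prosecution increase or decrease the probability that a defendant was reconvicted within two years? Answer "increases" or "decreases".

Assessed risk tier is set before the disposition has any effect — it is not caused by the disposition — and it independently drives the outcome. That makes it a confounder, so the causal comparison is within assessed risk tier levels.
Within each level — low-risk: 19.3% vs 9.4%; high-risk: 70.9% vs 48.9% — standard prosecution is lower every time.

increases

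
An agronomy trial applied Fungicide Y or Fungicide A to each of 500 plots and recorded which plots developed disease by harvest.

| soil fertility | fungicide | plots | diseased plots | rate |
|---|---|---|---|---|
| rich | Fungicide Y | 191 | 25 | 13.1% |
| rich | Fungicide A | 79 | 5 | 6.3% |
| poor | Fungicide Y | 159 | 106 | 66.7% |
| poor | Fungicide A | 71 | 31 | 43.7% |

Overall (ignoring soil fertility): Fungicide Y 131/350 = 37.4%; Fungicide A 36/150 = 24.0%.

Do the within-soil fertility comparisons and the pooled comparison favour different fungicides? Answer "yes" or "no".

no

Within each soil fertility level (rich 13.1% vs 6.3%; poor 66.7% vs 43.7%), Fungicide A has the lower rate every time. Pooled: 37.4% vs 24.0% — Fungicide A has the lower rate overall. They agree.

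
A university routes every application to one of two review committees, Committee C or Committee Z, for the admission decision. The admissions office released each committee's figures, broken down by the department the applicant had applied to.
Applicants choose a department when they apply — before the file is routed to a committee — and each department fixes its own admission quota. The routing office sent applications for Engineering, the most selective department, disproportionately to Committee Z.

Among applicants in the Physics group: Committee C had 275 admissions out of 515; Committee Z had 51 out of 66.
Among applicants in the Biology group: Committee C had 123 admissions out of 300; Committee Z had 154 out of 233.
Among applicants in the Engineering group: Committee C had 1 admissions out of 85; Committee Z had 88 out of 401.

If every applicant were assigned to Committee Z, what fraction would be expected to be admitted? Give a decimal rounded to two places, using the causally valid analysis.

Committee Z is higher inside every department stratum but Committee C is higher in aggregate. Whether to stratify depends on how department relates to the review committee.
Here department is a common cause — it drives both which review committee a case falls under and the outcome. The crude comparison mixes populations; the stratum-specific rates are the causally relevant ones.
Standardising Committee Z to the population department mix: 0.363·51/66 + 0.333·154/233 + 0.304·88/401 = 0.567.

0.57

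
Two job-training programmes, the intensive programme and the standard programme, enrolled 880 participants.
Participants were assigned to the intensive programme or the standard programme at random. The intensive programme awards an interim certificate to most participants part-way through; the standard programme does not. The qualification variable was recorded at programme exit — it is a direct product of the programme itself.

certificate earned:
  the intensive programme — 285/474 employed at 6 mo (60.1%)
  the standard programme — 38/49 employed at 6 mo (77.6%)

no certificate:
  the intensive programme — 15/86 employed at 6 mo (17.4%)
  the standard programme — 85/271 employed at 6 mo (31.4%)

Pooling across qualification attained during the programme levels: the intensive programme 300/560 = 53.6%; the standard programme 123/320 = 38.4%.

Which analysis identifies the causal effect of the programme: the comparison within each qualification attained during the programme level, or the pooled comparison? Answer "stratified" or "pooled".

The distribution of qualification attained during the programme is itself part of what the programme does — it is an intermediate outcome. Holding it fixed would remove that part of the effect; the total effect is the pooled difference.
Pooled: the intensive programme 53.6% vs the standard programme 38.4%; the intensive programme is higher overall.

pooled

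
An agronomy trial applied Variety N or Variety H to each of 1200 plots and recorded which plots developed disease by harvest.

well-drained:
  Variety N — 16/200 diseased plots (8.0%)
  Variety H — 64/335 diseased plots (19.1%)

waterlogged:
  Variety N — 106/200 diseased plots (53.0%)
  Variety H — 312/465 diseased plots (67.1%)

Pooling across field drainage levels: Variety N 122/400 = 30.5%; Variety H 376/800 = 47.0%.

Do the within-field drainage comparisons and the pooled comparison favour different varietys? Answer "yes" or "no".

no

Within each field drainage level (well-drained 8.0% vs 19.1%; waterlogged 53.0% vs 67.1%), Variety N has the lower rate every time. Pooled: 30.5% vs 47.0% — Variety N has the lower rate overall. They agree.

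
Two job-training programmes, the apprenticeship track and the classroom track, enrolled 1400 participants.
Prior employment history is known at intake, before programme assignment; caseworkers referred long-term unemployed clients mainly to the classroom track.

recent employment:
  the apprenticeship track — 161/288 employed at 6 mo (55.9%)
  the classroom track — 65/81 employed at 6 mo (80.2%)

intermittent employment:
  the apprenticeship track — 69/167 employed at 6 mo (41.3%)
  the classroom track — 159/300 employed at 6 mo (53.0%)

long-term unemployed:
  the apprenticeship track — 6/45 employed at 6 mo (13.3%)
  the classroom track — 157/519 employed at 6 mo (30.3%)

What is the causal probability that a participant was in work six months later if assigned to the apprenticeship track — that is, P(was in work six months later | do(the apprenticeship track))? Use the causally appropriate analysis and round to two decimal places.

Here prior employment history is a common cause — it drives both which programme a case falls under and the outcome. The crude comparison mixes populations; the stratum-specific rates are the causally relevant ones.
Standardising the apprenticeship track to the population prior employment history mix: 0.264·161/288 + 0.334·69/167 + 0.403·6/45 = 0.339.

0.34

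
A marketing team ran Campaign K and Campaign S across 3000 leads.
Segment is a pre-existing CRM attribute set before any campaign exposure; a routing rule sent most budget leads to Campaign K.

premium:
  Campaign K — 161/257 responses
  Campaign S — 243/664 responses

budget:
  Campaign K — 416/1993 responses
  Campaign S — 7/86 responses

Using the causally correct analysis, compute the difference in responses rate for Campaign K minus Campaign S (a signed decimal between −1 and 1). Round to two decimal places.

Within every customer segment level Campaign K has the higher rate, yet pooled Campaign S does — Simpson's reversal.
Customer segment differs across campaigns for reasons unrelated to any effect of the campaign itself, and it separately predicts the outcome — a classic confounder. We must compare within customer segment levels.
Adjusting over the population distribution of customer segment: 0.307·(0.626−0.366) + 0.693·(0.209−0.081) = +0.168.

+0.17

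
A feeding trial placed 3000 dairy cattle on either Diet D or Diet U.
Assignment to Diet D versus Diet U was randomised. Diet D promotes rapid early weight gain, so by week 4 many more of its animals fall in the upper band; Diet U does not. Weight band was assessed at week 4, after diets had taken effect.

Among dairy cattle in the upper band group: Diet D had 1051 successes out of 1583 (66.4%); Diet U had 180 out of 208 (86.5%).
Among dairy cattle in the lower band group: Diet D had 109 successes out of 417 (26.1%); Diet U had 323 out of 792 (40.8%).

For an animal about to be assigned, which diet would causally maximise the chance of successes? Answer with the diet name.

Diet U is higher inside every week-4 weight band stratum but Diet D is higher in aggregate. Whether to stratify depends on how week-4 weight band relates to the diet.
The distribution of week-4 weight band is itself part of what the diet does — it is an intermediate outcome. Holding it fixed would remove that part of the effect; the total effect is the pooled difference.
Pooled: Diet D 58.0% vs Diet U 50.3%; Diet D is higher overall.

Diet D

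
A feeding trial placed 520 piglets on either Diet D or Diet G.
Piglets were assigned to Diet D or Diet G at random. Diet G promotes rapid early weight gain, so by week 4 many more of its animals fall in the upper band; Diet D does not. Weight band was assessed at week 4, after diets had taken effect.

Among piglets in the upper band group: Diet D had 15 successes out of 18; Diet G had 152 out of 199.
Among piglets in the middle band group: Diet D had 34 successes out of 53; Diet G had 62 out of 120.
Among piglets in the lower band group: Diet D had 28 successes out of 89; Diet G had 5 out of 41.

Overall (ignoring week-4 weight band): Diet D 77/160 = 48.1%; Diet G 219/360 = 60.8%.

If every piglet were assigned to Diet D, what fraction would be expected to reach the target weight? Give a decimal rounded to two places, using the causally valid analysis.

0.48

Week-4 weight band is downstream of the diet. One should not condition on a consequence of treatment, so the overall rates are the right comparison.
So P(outcome | do(Diet D)) is just the pooled rate for Diet D: 77/160 = 0.481.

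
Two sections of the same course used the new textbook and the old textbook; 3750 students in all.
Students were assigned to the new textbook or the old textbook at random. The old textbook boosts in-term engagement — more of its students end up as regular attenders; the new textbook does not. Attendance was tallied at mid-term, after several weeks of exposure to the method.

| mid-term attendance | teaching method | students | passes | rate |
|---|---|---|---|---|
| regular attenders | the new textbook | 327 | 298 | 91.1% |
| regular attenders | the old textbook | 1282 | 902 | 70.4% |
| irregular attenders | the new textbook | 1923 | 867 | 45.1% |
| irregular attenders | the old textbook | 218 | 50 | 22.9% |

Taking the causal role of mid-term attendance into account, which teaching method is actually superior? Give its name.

the old textbook

Mid-term attendance here is a post-treatment variable shaped by the teaching method; conditioning on it would introduce bias rather than remove it. The overall comparison is the causal one.
Pooled: the new textbook 51.8% vs the old textbook 63.5%; the old textbook is higher overall.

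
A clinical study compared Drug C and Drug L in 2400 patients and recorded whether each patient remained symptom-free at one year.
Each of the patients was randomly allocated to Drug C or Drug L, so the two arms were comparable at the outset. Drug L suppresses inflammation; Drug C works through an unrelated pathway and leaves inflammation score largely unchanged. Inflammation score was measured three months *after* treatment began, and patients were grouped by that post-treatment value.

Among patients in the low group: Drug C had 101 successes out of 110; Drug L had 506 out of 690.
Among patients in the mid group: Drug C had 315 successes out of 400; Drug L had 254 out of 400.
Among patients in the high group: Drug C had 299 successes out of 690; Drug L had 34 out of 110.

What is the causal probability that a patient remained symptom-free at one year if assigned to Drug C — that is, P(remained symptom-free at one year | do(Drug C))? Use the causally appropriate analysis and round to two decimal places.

0.60

Within every inflammation score level Drug C has the higher rate, yet pooled Drug L does — Simpson's reversal.
Inflammation score is downstream of the drug. One should not condition on a consequence of treatment, so the overall rates are the right comparison.
So P(outcome | do(Drug C)) is just the pooled rate for Drug C: 715/1200 = 0.596.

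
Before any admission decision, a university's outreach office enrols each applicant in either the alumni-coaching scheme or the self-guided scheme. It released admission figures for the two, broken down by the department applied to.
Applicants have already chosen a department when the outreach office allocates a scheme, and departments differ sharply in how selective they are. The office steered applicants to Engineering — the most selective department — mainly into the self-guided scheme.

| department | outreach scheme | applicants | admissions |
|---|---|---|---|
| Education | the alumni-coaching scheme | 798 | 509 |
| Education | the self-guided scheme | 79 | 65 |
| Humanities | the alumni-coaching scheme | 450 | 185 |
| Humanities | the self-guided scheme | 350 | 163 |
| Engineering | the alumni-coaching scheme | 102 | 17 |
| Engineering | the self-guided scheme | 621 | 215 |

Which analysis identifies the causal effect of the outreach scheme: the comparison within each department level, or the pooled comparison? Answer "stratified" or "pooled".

stratified

Within every department level the self-guided scheme has the higher rate, yet pooled the alumni-coaching scheme does — Simpson's reversal.
Here department is a common cause — it drives both which outreach scheme a case falls under and the outcome. The crude comparison mixes populations; the stratum-specific rates are the causally relevant ones.
Within each level — Education: 63.8% vs 82.3%; Humanities: 41.1% vs 46.6%; Engineering: 16.7% vs 34.6% — the self-guided scheme is higher every time.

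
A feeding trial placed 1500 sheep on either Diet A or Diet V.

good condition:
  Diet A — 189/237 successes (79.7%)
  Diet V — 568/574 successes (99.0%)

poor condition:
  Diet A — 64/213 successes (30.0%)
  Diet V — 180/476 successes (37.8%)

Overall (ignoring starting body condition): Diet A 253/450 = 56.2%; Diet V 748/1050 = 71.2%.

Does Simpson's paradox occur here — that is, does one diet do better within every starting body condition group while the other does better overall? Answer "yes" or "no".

Within each starting body condition level (good condition 79.7% vs 99.0%; poor condition 30.0% vs 37.8%), Diet V has the higher rate every time. Pooled: 56.2% vs 71.2% — Diet V has the higher rate overall. They agree.

no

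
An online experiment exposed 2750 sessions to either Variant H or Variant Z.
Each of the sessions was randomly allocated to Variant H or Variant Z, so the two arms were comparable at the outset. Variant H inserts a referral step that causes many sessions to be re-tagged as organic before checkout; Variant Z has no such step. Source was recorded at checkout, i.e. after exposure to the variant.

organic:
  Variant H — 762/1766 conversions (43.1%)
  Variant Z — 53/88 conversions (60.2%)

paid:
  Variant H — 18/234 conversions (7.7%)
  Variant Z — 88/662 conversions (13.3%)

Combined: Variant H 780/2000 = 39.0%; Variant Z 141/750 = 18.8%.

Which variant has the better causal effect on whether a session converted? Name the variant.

The stratified and pooled comparisons disagree (Variant Z wins within each traffic source; Variant H wins overall), so the answer turns on the causal role of traffic source.
Traffic source lies on the pathway variant → traffic source → outcome, so adjusting for it blocks the indirect effect. For the total causal effect of variant, use the unadjusted pooled rates.
Pooled: Variant H 39.0% vs Variant Z 18.8%; Variant H is higher overall.

Variant H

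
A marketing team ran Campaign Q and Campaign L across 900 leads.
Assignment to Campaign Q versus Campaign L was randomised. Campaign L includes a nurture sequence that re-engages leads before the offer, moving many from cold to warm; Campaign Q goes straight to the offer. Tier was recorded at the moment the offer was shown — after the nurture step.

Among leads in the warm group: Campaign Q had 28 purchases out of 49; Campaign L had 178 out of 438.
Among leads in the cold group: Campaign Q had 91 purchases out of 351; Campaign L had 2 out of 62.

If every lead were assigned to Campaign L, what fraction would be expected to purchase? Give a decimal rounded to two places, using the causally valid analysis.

0.36

Engagement tier is recorded after the campaign and is itself shifted by it — it sits on the causal path from campaign to outcome. Conditioning on a mediator would strip out part of the effect we want; the pooled comparison gives the total causal effect.
So P(outcome | do(Campaign L)) is just the pooled rate for Campaign L: 180/500 = 0.360.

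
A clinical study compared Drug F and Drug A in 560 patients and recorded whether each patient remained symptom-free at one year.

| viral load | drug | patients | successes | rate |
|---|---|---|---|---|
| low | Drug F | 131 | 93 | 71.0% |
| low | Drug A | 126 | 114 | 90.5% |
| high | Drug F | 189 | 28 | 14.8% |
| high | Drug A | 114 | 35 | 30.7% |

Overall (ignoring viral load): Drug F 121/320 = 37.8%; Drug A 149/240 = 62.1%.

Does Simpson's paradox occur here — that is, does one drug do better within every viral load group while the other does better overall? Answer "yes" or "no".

Within each viral load level (low 71.0% vs 90.5%; high 14.8% vs 30.7%), Drug A has the higher rate every time. Pooled: 37.8% vs 62.1% — Drug A has the higher rate overall. They agree.

no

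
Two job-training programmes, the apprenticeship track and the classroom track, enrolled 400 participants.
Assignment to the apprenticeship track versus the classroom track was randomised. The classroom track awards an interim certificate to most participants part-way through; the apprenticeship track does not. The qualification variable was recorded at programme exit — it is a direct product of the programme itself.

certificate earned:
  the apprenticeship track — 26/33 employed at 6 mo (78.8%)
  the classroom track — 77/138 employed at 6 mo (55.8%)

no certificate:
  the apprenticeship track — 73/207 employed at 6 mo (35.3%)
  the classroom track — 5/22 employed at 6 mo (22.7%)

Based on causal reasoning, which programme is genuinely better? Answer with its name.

the classroom track

The qualification attained during the programme-specific comparison favours the apprenticeship track throughout, but the pooled figures favour the classroom track. The question is whether to condition on qualification attained during the programme.
Qualification attained during the programme is recorded after the programme and is itself shifted by it — it sits on the causal path from programme to outcome. Conditioning on a mediator would strip out part of the effect we want; the pooled comparison gives the total causal effect.
Pooled: the apprenticeship track 41.2% vs the classroom track 51.2%; the classroom track is higher overall.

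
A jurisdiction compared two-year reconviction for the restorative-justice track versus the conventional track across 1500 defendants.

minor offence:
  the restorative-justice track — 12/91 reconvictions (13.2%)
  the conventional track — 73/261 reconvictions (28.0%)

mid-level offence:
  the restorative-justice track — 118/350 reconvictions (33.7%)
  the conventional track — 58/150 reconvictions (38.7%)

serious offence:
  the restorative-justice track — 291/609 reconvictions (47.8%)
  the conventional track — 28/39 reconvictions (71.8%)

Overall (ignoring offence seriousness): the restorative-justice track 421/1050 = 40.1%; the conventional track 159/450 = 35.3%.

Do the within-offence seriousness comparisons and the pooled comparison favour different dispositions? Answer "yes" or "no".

Within each offence seriousness level (minor offence 13.2% vs 28.0%; mid-level offence 33.7% vs 38.7%; serious offence 47.8% vs 71.8%), the restorative-justice track has the lower rate every time. Pooled: 40.1% vs 35.3% — the conventional track has the lower rate overall. The two comparisons disagree.

yes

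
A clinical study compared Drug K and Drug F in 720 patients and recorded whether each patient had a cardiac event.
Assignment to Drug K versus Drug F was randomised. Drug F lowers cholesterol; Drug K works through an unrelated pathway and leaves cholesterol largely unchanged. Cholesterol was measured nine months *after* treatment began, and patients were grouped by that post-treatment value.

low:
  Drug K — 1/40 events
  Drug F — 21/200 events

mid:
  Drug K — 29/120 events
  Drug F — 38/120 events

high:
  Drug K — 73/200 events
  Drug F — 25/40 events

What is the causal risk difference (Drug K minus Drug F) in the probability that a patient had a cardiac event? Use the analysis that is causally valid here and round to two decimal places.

+0.05

Stratifying would compare drugs among patients the drugs themselves sorted into cholesterol groups — a form of selection on an intermediate. The unconditioned pooled rates give the total causal effect.
The causal difference is the pooled difference: 0.286 − 0.233 = +0.053.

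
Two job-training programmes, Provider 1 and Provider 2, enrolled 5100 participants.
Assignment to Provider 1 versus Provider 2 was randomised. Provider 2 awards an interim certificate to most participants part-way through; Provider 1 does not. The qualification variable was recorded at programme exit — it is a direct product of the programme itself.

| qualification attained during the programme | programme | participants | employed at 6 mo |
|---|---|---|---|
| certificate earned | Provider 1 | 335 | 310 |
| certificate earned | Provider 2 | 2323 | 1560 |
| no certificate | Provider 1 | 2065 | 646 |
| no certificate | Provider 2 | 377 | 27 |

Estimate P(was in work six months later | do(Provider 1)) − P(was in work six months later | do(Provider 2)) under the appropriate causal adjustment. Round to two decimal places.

-0.19

The qualification attained during the programme-specific comparison favours Provider 1 throughout, but the pooled figures favour Provider 2. The question is whether to condition on qualification attained during the programme.
Qualification attained during the programme is recorded after the programme and is itself shifted by it — it sits on the causal path from programme to outcome. Conditioning on a mediator would strip out part of the effect we want; the pooled comparison gives the total causal effect.
The causal difference is the pooled difference: 0.398 − 0.588 = -0.189.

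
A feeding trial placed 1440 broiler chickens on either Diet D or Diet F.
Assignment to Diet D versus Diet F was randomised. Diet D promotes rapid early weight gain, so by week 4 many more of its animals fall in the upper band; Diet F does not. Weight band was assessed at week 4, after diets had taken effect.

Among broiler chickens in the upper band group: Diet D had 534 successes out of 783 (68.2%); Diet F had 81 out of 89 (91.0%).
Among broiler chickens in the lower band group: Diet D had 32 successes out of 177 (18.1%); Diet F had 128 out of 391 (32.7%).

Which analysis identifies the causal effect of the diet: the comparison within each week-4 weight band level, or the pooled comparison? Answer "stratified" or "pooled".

pooled

The stratified and pooled comparisons disagree (Diet F wins within each week-4 weight band; Diet D wins overall), so the answer turns on the causal role of week-4 weight band.
Because the diet influences week-4 weight band, week-4 weight band is a post-treatment mediator, not a confounder. Stratifying on it would bias the estimate; the causal effect is the crude pooled difference.
Pooled: Diet D 59.0% vs Diet F 43.5%; Diet D is higher overall.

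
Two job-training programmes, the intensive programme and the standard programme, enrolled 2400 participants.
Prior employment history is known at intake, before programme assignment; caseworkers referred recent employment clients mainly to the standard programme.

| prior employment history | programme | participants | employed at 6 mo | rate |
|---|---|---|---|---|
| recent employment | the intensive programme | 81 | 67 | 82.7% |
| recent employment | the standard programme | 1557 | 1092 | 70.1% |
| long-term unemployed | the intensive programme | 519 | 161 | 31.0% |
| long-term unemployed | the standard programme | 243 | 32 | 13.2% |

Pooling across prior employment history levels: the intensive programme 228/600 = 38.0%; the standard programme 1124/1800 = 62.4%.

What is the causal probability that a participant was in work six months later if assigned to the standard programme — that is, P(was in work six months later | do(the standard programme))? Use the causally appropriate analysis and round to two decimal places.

0.52

The prior employment history-specific comparison favours the intensive programme throughout, but the pooled figures favour the standard programme. The question is whether to condition on prior employment history.
Since prior employment history is a pre-existing factor (not a product of the programme) and it affects the outcome on its own, it is a confounder. The stratified rates, not the pooled rate, identify the causal effect.
Standardising the standard programme to the population prior employment history mix: 0.682·1092/1557 + 0.318·32/243 = 0.520.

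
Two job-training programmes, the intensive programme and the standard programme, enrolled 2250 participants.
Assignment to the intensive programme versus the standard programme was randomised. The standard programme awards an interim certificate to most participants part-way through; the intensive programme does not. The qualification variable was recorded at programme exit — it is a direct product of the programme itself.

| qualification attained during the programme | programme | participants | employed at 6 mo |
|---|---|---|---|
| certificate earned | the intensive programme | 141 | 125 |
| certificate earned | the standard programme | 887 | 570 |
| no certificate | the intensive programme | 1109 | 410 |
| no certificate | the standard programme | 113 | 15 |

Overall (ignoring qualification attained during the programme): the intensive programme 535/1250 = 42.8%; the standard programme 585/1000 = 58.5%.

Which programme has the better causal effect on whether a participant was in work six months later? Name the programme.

the standard programme

Because the programme influences qualification attained during the programme, qualification attained during the programme is a post-treatment mediator, not a confounder. Stratifying on it would bias the estimate; the causal effect is the crude pooled difference.
Pooled: the intensive programme 42.8% vs the standard programme 58.5%; the standard programme is higher overall.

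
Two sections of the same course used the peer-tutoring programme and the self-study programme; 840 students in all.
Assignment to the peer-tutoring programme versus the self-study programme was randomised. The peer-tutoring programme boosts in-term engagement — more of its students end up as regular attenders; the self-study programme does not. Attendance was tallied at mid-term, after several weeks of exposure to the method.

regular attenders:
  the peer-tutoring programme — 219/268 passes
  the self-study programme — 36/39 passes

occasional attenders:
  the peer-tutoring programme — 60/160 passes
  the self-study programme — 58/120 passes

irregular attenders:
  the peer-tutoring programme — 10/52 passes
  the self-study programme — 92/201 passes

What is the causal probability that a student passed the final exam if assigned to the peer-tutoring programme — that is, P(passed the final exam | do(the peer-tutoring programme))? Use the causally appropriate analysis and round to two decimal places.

0.60

Mid-term attendance is downstream of the teaching method. One should not condition on a consequence of treatment, so the overall rates are the right comparison.
So P(outcome | do(the peer-tutoring programme)) is just the pooled rate for the peer-tutoring programme: 289/480 = 0.602.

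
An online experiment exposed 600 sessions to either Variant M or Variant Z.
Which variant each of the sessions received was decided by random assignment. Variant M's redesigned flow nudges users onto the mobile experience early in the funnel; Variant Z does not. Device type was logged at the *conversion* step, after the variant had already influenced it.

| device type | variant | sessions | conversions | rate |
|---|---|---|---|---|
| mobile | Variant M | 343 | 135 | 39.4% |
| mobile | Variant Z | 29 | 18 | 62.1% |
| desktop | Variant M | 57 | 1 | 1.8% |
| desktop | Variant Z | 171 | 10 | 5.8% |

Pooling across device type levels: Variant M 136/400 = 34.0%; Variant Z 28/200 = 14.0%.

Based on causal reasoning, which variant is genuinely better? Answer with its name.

Variant M

The stratified and pooled comparisons disagree (Variant Z wins within each device type; Variant M wins overall), so the answer turns on the causal role of device type.
Device type is recorded after the variant and is itself shifted by it — it sits on the causal path from variant to outcome. Conditioning on a mediator would strip out part of the effect we want; the pooled comparison gives the total causal effect.
Pooled: Variant M 34.0% vs Variant Z 14.0%; Variant M is higher overall.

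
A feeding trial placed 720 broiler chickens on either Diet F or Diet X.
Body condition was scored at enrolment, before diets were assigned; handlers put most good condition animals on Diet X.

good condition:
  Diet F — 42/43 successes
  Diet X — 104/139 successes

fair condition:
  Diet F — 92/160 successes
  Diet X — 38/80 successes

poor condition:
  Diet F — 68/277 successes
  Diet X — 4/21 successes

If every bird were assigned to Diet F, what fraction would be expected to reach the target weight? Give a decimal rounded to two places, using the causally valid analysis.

Within every starting body condition level Diet F has the higher rate, yet pooled Diet X does — Simpson's reversal.
Since starting body condition is a pre-existing factor (not a product of the diet) and it affects the outcome on its own, it is a confounder. The stratified rates, not the pooled rate, identify the causal effect.
Standardising Diet F to the population starting body condition mix: 0.253·42/43 + 0.333·92/160 + 0.414·68/277 = 0.540.

0.54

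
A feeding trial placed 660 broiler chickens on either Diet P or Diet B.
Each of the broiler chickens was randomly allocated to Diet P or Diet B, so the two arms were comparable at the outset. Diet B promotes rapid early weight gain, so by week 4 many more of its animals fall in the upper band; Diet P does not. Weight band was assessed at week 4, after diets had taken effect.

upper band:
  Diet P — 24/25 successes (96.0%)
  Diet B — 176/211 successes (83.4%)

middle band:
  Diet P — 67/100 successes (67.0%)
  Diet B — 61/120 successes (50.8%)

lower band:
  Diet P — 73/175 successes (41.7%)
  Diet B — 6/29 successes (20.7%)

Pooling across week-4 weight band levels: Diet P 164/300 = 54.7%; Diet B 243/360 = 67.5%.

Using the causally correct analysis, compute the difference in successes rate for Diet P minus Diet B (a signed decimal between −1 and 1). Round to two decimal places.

-0.13

The stratified and pooled comparisons disagree (Diet P wins within each week-4 weight band; Diet B wins overall), so the answer turns on the causal role of week-4 weight band.
Week-4 weight band here is a post-treatment variable shaped by the diet; conditioning on it would introduce bias rather than remove it. The overall comparison is the causal one.
The causal difference is the pooled difference: 0.547 − 0.675 = -0.128.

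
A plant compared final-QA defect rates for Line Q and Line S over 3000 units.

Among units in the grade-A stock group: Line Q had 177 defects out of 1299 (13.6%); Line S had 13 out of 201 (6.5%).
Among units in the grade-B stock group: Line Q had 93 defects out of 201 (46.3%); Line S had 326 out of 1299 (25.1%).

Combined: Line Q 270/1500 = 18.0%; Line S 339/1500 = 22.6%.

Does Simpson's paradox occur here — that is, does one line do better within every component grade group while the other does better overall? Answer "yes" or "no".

Within each component grade level (grade-A stock 13.6% vs 6.5%; grade-B stock 46.3% vs 25.1%), Line S has the lower rate every time. Pooled: 18.0% vs 22.6% — Line Q has the lower rate overall. The two comparisons disagree.

yes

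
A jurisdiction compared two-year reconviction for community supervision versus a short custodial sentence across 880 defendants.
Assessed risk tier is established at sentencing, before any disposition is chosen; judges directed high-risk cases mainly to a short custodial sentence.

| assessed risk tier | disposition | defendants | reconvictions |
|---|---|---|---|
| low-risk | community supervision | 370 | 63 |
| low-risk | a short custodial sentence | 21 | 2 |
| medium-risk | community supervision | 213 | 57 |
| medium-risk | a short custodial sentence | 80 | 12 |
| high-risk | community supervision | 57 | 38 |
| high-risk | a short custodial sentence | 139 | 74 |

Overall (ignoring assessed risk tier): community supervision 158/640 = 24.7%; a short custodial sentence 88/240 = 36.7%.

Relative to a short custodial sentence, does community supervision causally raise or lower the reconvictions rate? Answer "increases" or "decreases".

increases

The assessed risk tier-specific comparison favours a short custodial sentence throughout, but the pooled figures favour community supervision. The question is whether to condition on assessed risk tier.
Assessed risk tier differs across dispositions for reasons unrelated to any effect of the disposition itself, and it separately predicts the outcome — a classic confounder. We must compare within assessed risk tier levels.
Within each level — low-risk: 17.0% vs 9.5%; medium-risk: 26.8% vs 15.0%; high-risk: 66.7% vs 53.2% — a short custodial sentence is lower every time.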